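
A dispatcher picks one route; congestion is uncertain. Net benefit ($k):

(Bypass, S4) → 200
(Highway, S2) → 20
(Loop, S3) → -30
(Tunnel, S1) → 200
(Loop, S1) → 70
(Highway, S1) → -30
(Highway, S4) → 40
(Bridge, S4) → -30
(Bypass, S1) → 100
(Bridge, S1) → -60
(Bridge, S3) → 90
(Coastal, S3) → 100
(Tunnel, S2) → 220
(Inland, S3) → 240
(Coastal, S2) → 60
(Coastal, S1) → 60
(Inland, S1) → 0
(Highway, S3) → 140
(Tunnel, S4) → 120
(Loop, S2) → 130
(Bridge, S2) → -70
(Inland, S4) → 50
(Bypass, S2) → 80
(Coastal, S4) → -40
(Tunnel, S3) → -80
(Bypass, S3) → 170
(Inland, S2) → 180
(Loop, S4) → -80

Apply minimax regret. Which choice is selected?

Bypass

Column bests: S1=200, S2=220, S3=240, S4=200.
Coastal regrets: 140, 160, 140, 240 → max 240
Tunnel regrets: 0, 0, 320, 80 → max 320
Bridge regrets: 260, 290, 150, 230 → max 290
Inland regrets: 200, 40, 0, 150 → max 200
Highway regrets: 230, 200, 100, 160 → max 230
Bypass regrets: 100, 140, 70, 0 → max 140
Loop regrets: 130, 90, 270, 280 → max 280
Smallest max regret = 140 → Bypass.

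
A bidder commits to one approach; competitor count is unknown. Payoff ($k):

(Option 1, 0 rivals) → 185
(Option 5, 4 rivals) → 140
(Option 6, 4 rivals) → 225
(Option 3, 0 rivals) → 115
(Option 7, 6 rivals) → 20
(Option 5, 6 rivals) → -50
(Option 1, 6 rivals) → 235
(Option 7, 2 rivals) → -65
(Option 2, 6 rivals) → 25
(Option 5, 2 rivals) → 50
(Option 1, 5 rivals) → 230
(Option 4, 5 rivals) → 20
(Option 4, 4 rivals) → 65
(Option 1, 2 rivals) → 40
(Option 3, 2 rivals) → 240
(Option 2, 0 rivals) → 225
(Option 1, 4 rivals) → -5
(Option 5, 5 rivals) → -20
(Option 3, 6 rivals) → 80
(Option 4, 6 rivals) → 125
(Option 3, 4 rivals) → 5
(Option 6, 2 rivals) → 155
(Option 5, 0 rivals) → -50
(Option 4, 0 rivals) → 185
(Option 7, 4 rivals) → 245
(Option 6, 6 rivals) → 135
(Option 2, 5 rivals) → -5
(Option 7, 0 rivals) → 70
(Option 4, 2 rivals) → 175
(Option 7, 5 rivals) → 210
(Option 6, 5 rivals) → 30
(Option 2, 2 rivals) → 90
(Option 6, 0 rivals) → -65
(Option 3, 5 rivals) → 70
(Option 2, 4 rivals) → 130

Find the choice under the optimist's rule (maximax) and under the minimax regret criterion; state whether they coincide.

maximax → Option 7; minimax regret → Option 4 (disagree)

Row maxima: Option 1=235, Option 2=225, Option 3=240, Option 4=185, Option 5=140, Option 6=225, Option 7=245
Best best-case = 245 → Option 7.
Column bests: 0 rivals=225, 2 rivals=240, 4 rivals=245, 5 rivals=230, 6 rivals=235.
Option 1 regrets: 40, 200, 250, 0, 0 → max 250
Option 2 regrets: 0, 150, 115, 235, 210 → max 235
Option 3 regrets: 110, 0, 240, 160, 155 → max 240
Option 4 regrets: 40, 65, 180, 210, 110 → max 210
Option 5 regrets: 275, 190, 105, 250, 285 → max 285
Option 6 regrets: 290, 85, 20, 200, 100 → max 290
Option 7 regrets: 155, 305, 0, 20, 215 → max 305
Smallest max regret = 210 → Option 4.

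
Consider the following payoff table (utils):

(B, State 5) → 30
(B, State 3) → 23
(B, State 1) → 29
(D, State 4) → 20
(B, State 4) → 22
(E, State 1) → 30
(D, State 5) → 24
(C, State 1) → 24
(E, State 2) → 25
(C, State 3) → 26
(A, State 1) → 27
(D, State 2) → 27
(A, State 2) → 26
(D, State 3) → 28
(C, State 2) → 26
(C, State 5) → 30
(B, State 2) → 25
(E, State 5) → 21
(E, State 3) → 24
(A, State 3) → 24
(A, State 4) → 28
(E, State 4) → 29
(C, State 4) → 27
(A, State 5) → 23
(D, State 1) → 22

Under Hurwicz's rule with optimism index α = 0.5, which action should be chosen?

A: 0.5·28 + 0.5·23 = 25.5
B: 0.5·30 + 0.5·22 = 26
C: 0.5·30 + 0.5·24 = 27
D: 0.5·28 + 0.5·20 = 24
E: 0.5·30 + 0.5·21 = 25.5
Highest Hurwicz score = 27 → C.

C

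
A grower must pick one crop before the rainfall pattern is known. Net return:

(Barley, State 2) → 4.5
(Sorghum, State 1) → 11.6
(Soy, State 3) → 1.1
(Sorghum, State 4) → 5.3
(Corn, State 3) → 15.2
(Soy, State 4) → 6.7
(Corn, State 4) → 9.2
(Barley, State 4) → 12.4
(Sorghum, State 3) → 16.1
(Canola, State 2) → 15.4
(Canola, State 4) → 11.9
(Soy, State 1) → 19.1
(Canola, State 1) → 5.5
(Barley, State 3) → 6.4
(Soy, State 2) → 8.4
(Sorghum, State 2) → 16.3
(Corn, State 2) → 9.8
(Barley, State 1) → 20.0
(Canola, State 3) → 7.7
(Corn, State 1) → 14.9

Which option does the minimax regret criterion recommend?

Corn

Column bests: State 1=20.0, State 2=16.3, State 3=16.1, State 4=12.4.
Corn regrets: 5.1, 6.5, 0.9, 3.2 → max 6.5
Barley regrets: 0.0, 11.8, 9.7, 0.0 → max 11.8
Soy regrets: 0.9, 7.9, 15.0, 5.7 → max 15.0
Canola regrets: 14.5, 0.9, 8.4, 0.5 → max 14.5
Sorghum regrets: 8.4, 0.0, 0.0, 7.1 → max 8.4
Smallest max regret = 6.5 → Corn.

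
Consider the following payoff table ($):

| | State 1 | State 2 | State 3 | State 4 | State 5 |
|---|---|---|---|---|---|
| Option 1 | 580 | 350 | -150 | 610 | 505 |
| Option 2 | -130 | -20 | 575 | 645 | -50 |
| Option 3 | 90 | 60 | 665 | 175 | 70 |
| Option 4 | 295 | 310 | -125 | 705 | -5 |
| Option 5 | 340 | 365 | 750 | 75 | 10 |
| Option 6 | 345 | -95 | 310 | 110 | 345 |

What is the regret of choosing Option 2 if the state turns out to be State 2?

385

Best payoff under State 2 is 365.
Regret = 365 − (-20) = 385.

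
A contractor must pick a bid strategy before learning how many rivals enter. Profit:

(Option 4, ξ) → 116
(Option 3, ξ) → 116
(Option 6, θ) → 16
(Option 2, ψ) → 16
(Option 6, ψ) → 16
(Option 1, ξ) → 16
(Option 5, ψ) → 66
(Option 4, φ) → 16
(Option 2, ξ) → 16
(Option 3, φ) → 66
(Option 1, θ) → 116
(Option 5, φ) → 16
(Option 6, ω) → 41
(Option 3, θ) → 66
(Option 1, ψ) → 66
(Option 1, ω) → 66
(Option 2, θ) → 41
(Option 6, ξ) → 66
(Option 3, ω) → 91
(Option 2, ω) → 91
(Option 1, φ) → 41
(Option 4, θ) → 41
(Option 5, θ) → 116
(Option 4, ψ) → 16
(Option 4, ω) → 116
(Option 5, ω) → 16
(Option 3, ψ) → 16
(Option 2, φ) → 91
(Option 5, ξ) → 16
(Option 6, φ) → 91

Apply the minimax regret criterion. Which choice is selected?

Column bests: θ=116, φ=91, ψ=66, ω=116, ξ=116.
Option 1 regrets: 0, 50, 0, 50, 100 → max 100
Option 2 regrets: 75, 0, 50, 25, 100 → max 100
Option 3 regrets: 50, 25, 50, 25, 0 → max 50
Option 4 regrets: 75, 75, 50, 0, 0 → max 75
Option 5 regrets: 0, 75, 0, 100, 100 → max 100
Option 6 regrets: 100, 0, 50, 75, 50 → max 100
Smallest max regret = 50 → Option 3.

Option 3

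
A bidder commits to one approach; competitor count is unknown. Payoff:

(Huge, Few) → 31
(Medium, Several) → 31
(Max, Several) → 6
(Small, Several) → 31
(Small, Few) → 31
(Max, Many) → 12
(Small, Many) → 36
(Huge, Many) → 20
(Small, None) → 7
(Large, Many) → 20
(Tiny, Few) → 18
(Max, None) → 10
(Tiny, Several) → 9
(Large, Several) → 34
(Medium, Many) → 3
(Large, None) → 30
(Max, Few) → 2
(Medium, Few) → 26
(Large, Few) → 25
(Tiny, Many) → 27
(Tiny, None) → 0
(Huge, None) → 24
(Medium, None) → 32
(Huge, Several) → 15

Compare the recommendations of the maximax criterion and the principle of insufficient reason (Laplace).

maximax → Small; laplace → Large (disagree)

Row maxima: Tiny=27, Small=36, Medium=32, Large=34, Huge=31, Max=12
Best best-case = 36 → Small.
Row averages: Tiny=13.5, Small=26.25, Medium=23, Large=27.25, Huge=22.5, Max=7.5
Highest average = 27.25 → Large.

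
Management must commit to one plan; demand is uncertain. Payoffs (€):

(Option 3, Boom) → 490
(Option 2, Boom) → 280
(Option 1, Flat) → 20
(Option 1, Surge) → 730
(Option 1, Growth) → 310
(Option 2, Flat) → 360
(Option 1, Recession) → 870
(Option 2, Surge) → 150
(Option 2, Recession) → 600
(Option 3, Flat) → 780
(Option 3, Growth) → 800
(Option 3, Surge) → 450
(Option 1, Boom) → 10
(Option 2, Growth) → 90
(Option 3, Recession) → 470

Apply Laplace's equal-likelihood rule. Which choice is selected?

Option 3

Row averages: Option 1=388, Option 2=296, Option 3=598
Highest average = 598 → Option 3.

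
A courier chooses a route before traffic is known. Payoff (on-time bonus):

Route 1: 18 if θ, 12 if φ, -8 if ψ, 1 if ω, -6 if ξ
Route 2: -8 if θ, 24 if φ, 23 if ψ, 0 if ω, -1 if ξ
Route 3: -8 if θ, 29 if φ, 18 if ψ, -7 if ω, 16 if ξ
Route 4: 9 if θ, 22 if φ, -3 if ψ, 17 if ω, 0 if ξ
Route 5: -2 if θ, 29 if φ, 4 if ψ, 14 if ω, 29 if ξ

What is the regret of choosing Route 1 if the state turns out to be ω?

Best payoff under ω is 17.
Regret = 17 − 1 = 16.

16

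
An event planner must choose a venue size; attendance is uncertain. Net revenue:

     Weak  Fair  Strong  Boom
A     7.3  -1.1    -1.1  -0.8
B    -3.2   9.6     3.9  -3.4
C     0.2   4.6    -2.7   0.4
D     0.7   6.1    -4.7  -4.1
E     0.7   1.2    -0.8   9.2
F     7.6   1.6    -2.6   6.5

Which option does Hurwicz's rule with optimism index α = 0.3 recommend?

A: 0.3·7.3 + 0.7·(-1.1) = 1.42
B: 0.3·9.6 + 0.7·(-3.4) = 0.5
C: 0.3·4.6 + 0.7·(-2.7) = -0.51
D: 0.3·6.1 + 0.7·(-4.7) = -1.46
E: 0.3·9.2 + 0.7·(-0.8) = 2.2
F: 0.3·7.6 + 0.7·(-2.6) = 0.46
Highest Hurwicz score = 2.2 → E.

E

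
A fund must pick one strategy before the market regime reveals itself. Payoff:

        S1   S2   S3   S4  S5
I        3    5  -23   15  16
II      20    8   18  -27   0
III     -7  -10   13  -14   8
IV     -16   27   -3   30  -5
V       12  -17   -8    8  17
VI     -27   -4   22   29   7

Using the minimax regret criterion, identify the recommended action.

Column bests: S1=20, S2=27, S3=22, S4=30, S5=17.
I regrets: 17, 22, 45, 15, 1 → max 45
II regrets: 0, 19, 4, 57, 17 → max 57
III regrets: 27, 37, 9, 44, 9 → max 44
IV regrets: 36, 0, 25, 0, 22 → max 36
V regrets: 8, 44, 30, 22, 0 → max 44
VI regrets: 47, 31, 0, 1, 10 → max 47
Smallest max regret = 36 → IV.

IV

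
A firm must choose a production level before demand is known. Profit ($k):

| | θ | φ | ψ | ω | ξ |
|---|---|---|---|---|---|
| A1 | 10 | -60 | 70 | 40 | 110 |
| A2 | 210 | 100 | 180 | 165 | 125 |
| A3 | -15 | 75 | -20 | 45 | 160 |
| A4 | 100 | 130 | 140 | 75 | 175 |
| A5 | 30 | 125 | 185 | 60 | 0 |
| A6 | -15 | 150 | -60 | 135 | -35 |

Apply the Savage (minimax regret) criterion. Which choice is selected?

Column bests: θ=210, φ=150, ψ=185, ω=165, ξ=175.
A1 regrets: 200, 210, 115, 125, 65 → max 210
A2 regrets: 0, 50, 5, 0, 50 → max 50
A3 regrets: 225, 75, 205, 120, 15 → max 225
A4 regrets: 110, 20, 45, 90, 0 → max 110
A5 regrets: 180, 25, 0, 105, 175 → max 180
A6 regrets: 225, 0, 245, 30, 210 → max 245
Smallest max regret = 50 → A2.

A2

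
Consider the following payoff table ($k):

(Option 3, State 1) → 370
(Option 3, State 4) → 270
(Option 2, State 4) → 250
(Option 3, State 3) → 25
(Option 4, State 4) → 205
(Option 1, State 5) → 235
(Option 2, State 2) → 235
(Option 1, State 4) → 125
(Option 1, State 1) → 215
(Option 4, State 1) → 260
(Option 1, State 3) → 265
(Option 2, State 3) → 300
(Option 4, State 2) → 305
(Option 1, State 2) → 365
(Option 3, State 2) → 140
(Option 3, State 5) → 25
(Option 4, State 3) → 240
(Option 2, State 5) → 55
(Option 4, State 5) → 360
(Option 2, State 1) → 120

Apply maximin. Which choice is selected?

Row minima: Option 1=125, Option 2=55, Option 3=25, Option 4=205
Best worst-case = 205 → Option 4.

Option 4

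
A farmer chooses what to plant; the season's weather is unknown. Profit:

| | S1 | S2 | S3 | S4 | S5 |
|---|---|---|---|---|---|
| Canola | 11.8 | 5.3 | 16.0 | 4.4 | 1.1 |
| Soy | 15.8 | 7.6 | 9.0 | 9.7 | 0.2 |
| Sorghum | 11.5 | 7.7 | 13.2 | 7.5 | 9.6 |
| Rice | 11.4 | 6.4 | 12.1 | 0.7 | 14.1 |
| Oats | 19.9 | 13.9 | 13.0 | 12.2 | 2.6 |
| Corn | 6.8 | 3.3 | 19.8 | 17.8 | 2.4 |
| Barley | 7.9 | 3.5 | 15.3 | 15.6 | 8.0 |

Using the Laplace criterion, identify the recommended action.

Row averages: Canola=7.72, Soy=8.46, Sorghum=9.9, Rice=8.94, Oats=12.32, Corn=10.02, Barley=10.06
Highest average = 12.32 → Oats.

Oats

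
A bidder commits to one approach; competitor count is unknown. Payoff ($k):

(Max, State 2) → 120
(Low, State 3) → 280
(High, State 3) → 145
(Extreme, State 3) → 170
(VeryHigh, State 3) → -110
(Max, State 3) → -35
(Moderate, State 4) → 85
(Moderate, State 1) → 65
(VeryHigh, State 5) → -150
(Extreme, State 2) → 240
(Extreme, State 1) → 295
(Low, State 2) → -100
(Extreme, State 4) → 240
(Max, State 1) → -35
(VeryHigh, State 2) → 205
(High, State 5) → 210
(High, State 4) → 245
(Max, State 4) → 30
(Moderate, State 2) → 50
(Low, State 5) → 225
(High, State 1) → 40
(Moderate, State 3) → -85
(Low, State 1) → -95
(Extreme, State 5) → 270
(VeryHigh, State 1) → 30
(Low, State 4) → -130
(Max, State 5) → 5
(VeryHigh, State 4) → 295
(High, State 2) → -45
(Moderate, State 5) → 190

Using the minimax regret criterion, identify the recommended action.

Extreme

Column bests: State 1=295, State 2=240, State 3=280, State 4=295, State 5=270.
Low regrets: 390, 340, 0, 425, 45 → max 425
Moderate regrets: 230, 190, 365, 210, 80 → max 365
High regrets: 255, 285, 135, 50, 60 → max 285
VeryHigh regrets: 265, 35, 390, 0, 420 → max 420
Extreme regrets: 0, 0, 110, 55, 0 → max 110
Max regrets: 330, 120, 315, 265, 265 → max 330
Smallest max regret = 110 → Extreme.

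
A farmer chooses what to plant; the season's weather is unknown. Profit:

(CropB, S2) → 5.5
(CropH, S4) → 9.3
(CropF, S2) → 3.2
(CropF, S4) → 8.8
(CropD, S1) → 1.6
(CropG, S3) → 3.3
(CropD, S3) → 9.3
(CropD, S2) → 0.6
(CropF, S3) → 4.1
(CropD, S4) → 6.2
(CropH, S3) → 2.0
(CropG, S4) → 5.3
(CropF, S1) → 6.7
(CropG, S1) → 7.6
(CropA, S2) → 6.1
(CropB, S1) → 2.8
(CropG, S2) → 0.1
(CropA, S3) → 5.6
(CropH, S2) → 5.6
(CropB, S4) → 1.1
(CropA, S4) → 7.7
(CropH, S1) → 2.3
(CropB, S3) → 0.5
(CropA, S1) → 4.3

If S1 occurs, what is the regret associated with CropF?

Best payoff under S1 is 7.6.
Regret = 7.6 − 6.7 = 0.9.

0.9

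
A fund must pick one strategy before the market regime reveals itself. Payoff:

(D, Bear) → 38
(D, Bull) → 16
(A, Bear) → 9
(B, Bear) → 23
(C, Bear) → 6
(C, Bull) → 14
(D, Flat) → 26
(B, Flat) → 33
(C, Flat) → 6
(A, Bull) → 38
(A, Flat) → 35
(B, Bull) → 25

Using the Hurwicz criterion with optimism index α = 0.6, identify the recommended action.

A: 0.6·38 + 0.4·9 = 26.4
B: 0.6·33 + 0.4·23 = 29
C: 0.6·14 + 0.4·6 = 10.8
D: 0.6·38 + 0.4·16 = 29.2
Highest Hurwicz score = 29.2 → D.

D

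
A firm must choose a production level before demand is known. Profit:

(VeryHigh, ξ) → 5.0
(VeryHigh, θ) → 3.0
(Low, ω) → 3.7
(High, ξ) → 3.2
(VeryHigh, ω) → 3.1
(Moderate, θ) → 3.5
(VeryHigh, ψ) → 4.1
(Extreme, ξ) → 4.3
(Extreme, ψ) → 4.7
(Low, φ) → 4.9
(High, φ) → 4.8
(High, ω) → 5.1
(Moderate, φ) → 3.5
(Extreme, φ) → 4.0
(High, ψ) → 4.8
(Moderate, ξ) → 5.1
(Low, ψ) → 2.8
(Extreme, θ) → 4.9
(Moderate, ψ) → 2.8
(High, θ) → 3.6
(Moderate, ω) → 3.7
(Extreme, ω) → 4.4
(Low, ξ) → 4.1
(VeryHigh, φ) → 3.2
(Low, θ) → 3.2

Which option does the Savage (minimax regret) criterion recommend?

Extreme

Column bests: θ=4.9, φ=4.9, ψ=4.8, ω=5.1, ξ=5.1.
Low regrets: 1.7, 0.0, 2.0, 1.4, 1.0 → max 2.0
Moderate regrets: 1.4, 1.4, 2.0, 1.4, 0.0 → max 2.0
High regrets: 1.3, 0.1, 0.0, 0.0, 1.9 → max 1.9
VeryHigh regrets: 1.9, 1.7, 0.7, 2.0, 0.1 → max 2.0
Extreme regrets: 0.0, 0.9, 0.1, 0.7, 0.8 → max 0.9
Smallest max regret = 0.9 → Extreme.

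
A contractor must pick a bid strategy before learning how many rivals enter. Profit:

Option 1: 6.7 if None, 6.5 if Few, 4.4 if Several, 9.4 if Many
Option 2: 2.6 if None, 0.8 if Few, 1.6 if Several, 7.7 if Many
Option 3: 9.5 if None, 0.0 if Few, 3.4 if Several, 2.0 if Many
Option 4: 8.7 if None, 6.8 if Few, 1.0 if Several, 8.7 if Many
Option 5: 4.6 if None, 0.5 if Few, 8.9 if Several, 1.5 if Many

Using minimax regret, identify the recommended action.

Column bests: None=9.5, Few=6.8, Several=8.9, Many=9.4.
Option 1 regrets: 2.8, 0.3, 4.5, 0.0 → max 4.5
Option 2 regrets: 6.9, 6.0, 7.3, 1.7 → max 7.3
Option 3 regrets: 0.0, 6.8, 5.5, 7.4 → max 7.4
Option 4 regrets: 0.8, 0.0, 7.9, 0.7 → max 7.9
Option 5 regrets: 4.9, 6.3, 0.0, 7.9 → max 7.9
Smallest max regret = 4.5 → Option 1.

Option 1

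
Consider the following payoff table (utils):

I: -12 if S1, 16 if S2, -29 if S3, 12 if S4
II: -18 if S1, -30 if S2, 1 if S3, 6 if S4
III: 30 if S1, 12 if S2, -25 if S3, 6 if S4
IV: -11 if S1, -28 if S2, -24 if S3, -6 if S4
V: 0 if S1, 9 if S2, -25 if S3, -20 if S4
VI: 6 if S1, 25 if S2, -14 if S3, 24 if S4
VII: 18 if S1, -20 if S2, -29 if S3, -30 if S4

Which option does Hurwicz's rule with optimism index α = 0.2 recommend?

VI

I: 0.2·16 + 0.8·(-29) = -20
II: 0.2·6 + 0.8·(-30) = -22.8
III: 0.2·30 + 0.8·(-25) = -14
IV: 0.2·(-6) + 0.8·(-28) = -23.6
V: 0.2·9 + 0.8·(-25) = -18.2
VI: 0.2·25 + 0.8·(-14) = -6.2
VII: 0.2·18 + 0.8·(-30) = -20.4
Highest Hurwicz score = -6.2 → VI.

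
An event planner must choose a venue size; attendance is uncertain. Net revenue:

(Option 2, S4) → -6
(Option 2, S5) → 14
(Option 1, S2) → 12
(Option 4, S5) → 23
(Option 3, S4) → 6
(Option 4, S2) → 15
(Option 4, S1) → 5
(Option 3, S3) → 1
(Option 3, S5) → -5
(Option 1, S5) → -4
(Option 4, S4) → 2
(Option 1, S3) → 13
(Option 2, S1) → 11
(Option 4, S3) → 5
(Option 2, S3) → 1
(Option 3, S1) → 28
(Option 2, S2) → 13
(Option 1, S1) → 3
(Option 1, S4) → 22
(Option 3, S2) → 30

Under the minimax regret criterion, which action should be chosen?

Column bests: S1=28, S2=30, S3=13, S4=22, S5=23.
Option 1 regrets: 25, 18, 0, 0, 27 → max 27
Option 2 regrets: 17, 17, 12, 28, 9 → max 28
Option 3 regrets: 0, 0, 12, 16, 28 → max 28
Option 4 regrets: 23, 15, 8, 20, 0 → max 23
Smallest max regret = 23 → Option 4.

Option 4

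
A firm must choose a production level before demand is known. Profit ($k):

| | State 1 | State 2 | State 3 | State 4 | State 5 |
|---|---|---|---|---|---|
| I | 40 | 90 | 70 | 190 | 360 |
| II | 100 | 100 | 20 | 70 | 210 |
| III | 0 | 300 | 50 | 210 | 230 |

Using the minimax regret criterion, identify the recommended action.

Column bests: State 1=100, State 2=300, State 3=70, State 4=210, State 5=360.
I regrets: 60, 210, 0, 20, 0 → max 210
II regrets: 0, 200, 50, 140, 150 → max 200
III regrets: 100, 0, 20, 0, 130 → max 130
Smallest max regret = 130 → III.

III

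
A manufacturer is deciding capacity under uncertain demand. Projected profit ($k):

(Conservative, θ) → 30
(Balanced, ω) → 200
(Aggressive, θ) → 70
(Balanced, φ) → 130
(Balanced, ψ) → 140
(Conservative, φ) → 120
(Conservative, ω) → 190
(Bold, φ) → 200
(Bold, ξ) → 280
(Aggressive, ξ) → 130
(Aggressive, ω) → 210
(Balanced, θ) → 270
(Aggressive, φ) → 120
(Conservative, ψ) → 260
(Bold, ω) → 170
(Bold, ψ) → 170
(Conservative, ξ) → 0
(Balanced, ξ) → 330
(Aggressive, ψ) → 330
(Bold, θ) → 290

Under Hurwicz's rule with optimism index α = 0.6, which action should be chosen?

Conservative: 0.6·260 + 0.4·0 = 156
Balanced: 0.6·330 + 0.4·130 = 250
Aggressive: 0.6·330 + 0.4·70 = 226
Bold: 0.6·290 + 0.4·170 = 242
Highest Hurwicz score = 250 → Balanced.

Balanced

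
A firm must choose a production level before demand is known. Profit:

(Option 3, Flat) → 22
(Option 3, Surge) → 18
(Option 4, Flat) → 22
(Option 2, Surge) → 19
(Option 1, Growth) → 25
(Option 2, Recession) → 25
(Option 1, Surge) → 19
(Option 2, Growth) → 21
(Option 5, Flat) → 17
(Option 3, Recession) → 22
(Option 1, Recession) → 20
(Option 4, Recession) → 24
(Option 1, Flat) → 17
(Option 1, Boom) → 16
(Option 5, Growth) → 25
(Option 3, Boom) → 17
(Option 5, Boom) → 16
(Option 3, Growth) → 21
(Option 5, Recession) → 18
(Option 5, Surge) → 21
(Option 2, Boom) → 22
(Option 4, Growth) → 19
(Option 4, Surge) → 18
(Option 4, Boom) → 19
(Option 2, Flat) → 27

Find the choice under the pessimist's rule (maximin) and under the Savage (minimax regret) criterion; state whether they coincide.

Row minima: Option 1=16, Option 2=19, Option 3=17, Option 4=18, Option 5=16
Best worst-case = 19 → Option 2.
Column bests: Recession=25, Flat=27, Growth=25, Boom=22, Surge=21.
Option 1 regrets: 5, 10, 0, 6, 2 → max 10
Option 2 regrets: 0, 0, 4, 0, 2 → max 4
Option 3 regrets: 3, 5, 4, 5, 3 → max 5
Option 4 regrets: 1, 5, 6, 3, 3 → max 6
Option 5 regrets: 7, 10, 0, 6, 0 → max 10
Smallest max regret = 4 → Option 2.

maximin → Option 2; minimax regret → Option 2 (agree)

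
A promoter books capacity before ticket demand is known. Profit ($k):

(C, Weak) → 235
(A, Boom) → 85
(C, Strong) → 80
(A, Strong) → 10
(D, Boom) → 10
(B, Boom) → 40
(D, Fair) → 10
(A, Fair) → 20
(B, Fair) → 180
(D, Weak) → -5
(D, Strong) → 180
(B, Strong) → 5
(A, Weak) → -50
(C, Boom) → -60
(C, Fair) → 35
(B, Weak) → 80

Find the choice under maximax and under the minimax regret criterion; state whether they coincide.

Row maxima: A=85, B=180, C=235, D=180
Best best-case = 235 → C.
Column bests: Weak=235, Fair=180, Strong=180, Boom=85.
A regrets: 285, 160, 170, 0 → max 285
B regrets: 155, 0, 175, 45 → max 175
C regrets: 0, 145, 100, 145 → max 145
D regrets: 240, 170, 0, 75 → max 240
Smallest max regret = 145 → C.

maximax → C; minimax regret → C (agree)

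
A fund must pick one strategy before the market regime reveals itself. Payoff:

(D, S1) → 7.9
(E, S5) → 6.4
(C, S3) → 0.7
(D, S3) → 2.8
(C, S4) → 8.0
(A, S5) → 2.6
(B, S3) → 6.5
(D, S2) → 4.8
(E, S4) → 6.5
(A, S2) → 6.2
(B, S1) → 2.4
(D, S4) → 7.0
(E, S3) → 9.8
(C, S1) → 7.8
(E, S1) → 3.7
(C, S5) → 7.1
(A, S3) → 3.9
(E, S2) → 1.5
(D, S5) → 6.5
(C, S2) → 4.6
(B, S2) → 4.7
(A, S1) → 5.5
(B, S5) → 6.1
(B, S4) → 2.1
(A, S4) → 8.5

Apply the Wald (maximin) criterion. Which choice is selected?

D

Row minima: A=2.6, B=2.1, C=0.7, D=2.8, E=1.5
Best worst-case = 2.8 → D.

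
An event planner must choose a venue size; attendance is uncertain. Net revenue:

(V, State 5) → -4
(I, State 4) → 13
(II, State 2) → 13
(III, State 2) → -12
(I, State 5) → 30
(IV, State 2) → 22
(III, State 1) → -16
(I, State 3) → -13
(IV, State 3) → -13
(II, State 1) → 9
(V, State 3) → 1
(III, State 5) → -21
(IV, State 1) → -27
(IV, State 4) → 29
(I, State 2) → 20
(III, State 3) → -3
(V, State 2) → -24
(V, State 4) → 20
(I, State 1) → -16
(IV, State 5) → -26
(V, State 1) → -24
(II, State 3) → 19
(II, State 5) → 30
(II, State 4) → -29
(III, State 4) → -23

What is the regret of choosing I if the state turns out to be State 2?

Best payoff under State 2 is 22.
Regret = 22 − 20 = 2.

2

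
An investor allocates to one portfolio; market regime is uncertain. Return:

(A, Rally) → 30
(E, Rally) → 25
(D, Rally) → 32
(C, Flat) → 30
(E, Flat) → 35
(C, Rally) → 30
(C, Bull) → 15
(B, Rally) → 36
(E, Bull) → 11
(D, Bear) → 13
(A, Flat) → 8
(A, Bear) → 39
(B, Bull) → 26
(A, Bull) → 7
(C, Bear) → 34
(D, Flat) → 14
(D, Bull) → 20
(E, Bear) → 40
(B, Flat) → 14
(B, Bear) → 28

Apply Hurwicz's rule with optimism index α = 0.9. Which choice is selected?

A: 0.9·39 + 0.1·7 = 35.8
B: 0.9·36 + 0.1·14 = 33.8
C: 0.9·34 + 0.1·15 = 32.1
D: 0.9·32 + 0.1·13 = 30.1
E: 0.9·40 + 0.1·11 = 37.1
Highest Hurwicz score = 37.1 → E.

E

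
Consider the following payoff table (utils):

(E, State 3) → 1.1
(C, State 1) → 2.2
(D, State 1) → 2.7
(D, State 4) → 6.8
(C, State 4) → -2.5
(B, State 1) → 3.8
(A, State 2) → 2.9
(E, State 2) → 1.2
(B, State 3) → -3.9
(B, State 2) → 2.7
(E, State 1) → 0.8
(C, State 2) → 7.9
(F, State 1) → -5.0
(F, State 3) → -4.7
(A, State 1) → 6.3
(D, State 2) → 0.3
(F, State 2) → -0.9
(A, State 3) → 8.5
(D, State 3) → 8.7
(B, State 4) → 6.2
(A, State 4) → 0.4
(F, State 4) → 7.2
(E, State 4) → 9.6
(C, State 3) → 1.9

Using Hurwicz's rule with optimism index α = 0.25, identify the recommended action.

A: 0.25·8.5 + 0.75·0.4 = 2.425
B: 0.25·6.2 + 0.75·(-3.9) = -1.375
C: 0.25·7.9 + 0.75·(-2.5) = 0.1
D: 0.25·8.7 + 0.75·0.3 = 2.4
E: 0.25·9.6 + 0.75·0.8 = 3
F: 0.25·7.2 + 0.75·(-5.0) = -1.95
Highest Hurwicz score = 3 → E.

E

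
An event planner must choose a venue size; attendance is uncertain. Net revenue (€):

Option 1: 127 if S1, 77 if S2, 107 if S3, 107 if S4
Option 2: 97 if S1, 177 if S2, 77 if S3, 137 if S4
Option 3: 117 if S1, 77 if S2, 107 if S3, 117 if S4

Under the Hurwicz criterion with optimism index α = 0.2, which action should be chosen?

Option 1: 0.2·127 + 0.8·77 = 87
Option 2: 0.2·177 + 0.8·77 = 97
Option 3: 0.2·117 + 0.8·77 = 85
Highest Hurwicz score = 97 → Option 2.

Option 2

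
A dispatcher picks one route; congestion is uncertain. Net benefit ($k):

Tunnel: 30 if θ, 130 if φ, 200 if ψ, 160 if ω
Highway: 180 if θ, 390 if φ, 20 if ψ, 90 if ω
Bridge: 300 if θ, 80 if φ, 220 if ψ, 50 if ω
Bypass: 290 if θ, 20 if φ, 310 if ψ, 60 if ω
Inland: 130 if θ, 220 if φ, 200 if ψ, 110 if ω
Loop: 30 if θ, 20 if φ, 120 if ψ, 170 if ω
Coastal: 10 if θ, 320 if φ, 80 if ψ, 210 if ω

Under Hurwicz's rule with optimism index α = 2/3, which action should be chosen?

Tunnel: 2/3·200 + 1/3·30 = 430/3
Highway: 2/3·390 + 1/3·20 = 800/3
Bridge: 2/3·300 + 1/3·50 = 650/3
Bypass: 2/3·310 + 1/3·20 = 640/3
Inland: 2/3·220 + 1/3·110 = 550/3
Loop: 2/3·170 + 1/3·20 = 120
Coastal: 2/3·320 + 1/3·10 = 650/3
Highest Hurwicz score = 800/3 → Highway.

Highway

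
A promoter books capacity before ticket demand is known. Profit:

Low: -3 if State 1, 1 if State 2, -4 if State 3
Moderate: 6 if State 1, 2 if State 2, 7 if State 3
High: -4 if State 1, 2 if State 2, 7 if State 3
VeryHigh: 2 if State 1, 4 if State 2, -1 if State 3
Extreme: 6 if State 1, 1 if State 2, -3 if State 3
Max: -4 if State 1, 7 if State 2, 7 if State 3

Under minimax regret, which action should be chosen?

Moderate

Column bests: State 1=6, State 2=7, State 3=7.
Low regrets: 9, 6, 11 → max 11
Moderate regrets: 0, 5, 0 → max 5
High regrets: 10, 5, 0 → max 10
VeryHigh regrets: 4, 3, 8 → max 8
Extreme regrets: 0, 6, 10 → max 10
Max regrets: 10, 0, 0 → max 10
Smallest max regret = 5 → Moderate.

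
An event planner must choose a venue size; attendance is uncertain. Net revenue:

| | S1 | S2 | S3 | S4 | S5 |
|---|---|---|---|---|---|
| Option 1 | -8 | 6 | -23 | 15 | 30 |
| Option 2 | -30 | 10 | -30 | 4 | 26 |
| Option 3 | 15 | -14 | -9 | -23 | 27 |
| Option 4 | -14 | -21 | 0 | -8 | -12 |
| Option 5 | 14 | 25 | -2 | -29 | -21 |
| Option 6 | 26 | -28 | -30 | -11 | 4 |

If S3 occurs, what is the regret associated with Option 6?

30

Best payoff under S3 is 0.
Regret = 0 − (-30) = 30.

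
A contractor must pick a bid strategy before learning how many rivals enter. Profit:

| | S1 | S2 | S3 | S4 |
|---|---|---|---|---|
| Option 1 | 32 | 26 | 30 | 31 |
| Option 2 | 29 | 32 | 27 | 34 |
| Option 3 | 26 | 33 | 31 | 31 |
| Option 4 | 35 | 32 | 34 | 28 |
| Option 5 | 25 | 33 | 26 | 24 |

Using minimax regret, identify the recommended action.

Column bests: S1=35, S2=33, S3=34, S4=34.
Option 1 regrets: 3, 7, 4, 3 → max 7
Option 2 regrets: 6, 1, 7, 0 → max 7
Option 3 regrets: 9, 0, 3, 3 → max 9
Option 4 regrets: 0, 1, 0, 6 → max 6
Option 5 regrets: 10, 0, 8, 10 → max 10
Smallest max regret = 6 → Option 4.

Option 4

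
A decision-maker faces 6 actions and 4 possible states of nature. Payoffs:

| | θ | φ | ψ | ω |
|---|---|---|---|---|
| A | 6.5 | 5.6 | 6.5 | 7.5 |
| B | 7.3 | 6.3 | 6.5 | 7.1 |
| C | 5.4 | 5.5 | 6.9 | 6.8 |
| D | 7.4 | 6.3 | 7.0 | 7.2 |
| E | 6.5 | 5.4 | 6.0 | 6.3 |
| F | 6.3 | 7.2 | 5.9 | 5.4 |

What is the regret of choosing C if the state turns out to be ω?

Best payoff under ω is 7.5.
Regret = 7.5 − 6.8 = 0.7.

0.7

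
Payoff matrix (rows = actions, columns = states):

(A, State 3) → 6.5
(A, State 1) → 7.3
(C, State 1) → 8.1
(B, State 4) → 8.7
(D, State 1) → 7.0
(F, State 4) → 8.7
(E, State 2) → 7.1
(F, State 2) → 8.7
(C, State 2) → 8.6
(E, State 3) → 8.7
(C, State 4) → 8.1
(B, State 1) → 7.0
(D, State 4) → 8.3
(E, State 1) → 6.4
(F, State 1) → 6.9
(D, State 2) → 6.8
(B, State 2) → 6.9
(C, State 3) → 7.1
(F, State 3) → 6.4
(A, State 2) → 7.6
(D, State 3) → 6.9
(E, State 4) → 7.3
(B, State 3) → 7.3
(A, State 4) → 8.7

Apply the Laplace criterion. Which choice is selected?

C

Row averages: A=7.525, B=7.475, C=7.975, D=7.25, E=7.375, F=7.675
Highest average = 7.975 → C.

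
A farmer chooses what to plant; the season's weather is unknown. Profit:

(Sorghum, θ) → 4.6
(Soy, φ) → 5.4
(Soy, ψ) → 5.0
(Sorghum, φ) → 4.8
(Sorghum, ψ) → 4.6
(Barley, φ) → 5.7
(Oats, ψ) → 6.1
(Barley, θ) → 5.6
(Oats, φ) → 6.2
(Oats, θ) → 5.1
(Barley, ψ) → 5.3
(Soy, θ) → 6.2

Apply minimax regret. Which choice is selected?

Barley

Column bests: θ=6.2, φ=6.2, ψ=6.1.
Sorghum regrets: 1.6, 1.4, 1.5 → max 1.6
Oats regrets: 1.1, 0.0, 0.0 → max 1.1
Soy regrets: 0.0, 0.8, 1.1 → max 1.1
Barley regrets: 0.6, 0.5, 0.8 → max 0.8
Smallest max regret = 0.8 → Barley.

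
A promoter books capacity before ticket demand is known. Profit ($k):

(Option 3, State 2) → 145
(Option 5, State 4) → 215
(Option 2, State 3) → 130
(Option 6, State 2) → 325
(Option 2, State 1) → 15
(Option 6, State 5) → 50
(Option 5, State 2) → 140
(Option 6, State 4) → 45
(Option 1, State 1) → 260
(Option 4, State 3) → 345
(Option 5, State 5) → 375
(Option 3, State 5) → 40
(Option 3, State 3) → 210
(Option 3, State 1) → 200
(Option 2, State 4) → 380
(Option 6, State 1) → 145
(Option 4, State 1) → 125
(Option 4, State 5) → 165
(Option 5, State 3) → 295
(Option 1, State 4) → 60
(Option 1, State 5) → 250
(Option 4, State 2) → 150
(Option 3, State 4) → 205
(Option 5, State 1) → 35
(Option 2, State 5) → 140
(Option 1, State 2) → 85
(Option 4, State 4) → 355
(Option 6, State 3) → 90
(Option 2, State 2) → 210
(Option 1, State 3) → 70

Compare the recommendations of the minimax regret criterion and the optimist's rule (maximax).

Column bests: State 1=260, State 2=325, State 3=345, State 4=380, State 5=375.
Option 1 regrets: 0, 240, 275, 320, 125 → max 320
Option 2 regrets: 245, 115, 215, 0, 235 → max 245
Option 3 regrets: 60, 180, 135, 175, 335 → max 335
Option 4 regrets: 135, 175, 0, 25, 210 → max 210
Option 5 regrets: 225, 185, 50, 165, 0 → max 225
Option 6 regrets: 115, 0, 255, 335, 325 → max 335
Smallest max regret = 210 → Option 4.
Row maxima: Option 1=260, Option 2=380, Option 3=210, Option 4=355, Option 5=375, Option 6=325
Best best-case = 380 → Option 2.

minimax regret → Option 4; maximax → Option 2 (disagree)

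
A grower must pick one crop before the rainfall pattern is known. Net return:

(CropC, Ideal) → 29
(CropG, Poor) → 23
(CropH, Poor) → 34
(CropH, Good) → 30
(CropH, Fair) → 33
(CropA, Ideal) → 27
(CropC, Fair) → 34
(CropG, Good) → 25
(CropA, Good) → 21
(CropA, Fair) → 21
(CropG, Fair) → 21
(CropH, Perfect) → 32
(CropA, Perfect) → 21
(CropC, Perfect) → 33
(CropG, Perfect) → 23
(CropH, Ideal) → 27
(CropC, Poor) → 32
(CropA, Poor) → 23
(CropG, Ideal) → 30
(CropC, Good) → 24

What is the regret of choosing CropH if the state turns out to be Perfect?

Best payoff under Perfect is 33.
Regret = 33 − 32 = 1.

1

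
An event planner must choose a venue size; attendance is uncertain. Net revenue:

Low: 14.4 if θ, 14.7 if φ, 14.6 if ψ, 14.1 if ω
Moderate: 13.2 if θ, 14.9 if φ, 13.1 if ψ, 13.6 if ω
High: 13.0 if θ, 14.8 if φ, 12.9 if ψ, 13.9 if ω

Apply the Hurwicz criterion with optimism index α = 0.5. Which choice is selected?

Low

Low: 0.5·14.7 + 0.5·14.1 = 14.4
Moderate: 0.5·14.9 + 0.5·13.1 = 14
High: 0.5·14.8 + 0.5·12.9 = 13.85
Highest Hurwicz score = 14.4 → Low.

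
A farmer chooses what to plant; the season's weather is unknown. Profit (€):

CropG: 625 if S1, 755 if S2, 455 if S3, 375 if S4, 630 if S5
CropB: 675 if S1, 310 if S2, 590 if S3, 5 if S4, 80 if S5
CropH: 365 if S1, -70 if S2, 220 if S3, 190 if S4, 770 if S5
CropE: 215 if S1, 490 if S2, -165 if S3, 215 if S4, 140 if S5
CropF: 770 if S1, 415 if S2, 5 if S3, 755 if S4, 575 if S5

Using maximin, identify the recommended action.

Row minima: CropG=375, CropB=5, CropH=-70, CropE=-165, CropF=5
Best worst-case = 375 → CropG.

CropG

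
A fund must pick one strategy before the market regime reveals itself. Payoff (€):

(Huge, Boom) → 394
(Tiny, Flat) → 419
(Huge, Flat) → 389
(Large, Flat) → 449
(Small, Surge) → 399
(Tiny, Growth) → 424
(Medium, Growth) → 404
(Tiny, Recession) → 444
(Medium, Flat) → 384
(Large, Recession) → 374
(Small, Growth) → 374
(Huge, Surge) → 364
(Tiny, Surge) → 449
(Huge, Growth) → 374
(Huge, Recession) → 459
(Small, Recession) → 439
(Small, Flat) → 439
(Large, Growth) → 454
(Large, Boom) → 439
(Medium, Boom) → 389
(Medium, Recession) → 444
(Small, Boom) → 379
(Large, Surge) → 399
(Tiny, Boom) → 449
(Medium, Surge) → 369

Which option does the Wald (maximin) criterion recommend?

Row minima: Tiny=419, Small=374, Medium=369, Large=374, Huge=364
Best worst-case = 419 → Tiny.

Tiny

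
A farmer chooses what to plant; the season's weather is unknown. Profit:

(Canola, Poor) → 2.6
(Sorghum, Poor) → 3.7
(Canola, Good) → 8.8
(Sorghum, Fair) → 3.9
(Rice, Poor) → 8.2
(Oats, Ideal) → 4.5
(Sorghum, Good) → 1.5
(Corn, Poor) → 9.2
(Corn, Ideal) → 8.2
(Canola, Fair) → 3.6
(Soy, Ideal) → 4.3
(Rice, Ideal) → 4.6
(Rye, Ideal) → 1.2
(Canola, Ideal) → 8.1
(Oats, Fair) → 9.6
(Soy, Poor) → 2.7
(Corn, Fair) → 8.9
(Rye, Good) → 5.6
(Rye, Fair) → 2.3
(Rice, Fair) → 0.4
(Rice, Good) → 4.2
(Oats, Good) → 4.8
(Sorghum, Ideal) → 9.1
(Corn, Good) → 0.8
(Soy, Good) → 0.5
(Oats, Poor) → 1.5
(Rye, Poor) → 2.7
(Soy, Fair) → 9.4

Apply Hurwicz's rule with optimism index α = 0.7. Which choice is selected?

Canola: 0.7·8.8 + 0.3·2.6 = 6.94
Rice: 0.7·8.2 + 0.3·0.4 = 5.86
Soy: 0.7·9.4 + 0.3·0.5 = 6.73
Corn: 0.7·9.2 + 0.3·0.8 = 6.68
Rye: 0.7·5.6 + 0.3·1.2 = 4.28
Sorghum: 0.7·9.1 + 0.3·1.5 = 6.82
Oats: 0.7·9.6 + 0.3·1.5 = 7.17
Highest Hurwicz score = 7.17 → Oats.

Oats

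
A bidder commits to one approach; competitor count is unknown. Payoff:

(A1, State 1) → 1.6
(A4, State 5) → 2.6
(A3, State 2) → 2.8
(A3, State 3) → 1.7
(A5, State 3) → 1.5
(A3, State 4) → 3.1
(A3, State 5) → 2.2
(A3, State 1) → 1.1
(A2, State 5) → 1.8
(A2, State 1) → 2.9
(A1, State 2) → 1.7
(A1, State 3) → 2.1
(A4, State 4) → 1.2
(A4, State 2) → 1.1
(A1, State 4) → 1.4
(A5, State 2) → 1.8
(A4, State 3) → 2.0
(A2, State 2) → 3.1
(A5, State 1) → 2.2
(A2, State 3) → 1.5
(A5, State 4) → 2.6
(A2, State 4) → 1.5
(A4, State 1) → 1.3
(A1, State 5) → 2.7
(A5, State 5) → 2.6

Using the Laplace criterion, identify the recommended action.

Row averages: A1=1.9, A2=2.16, A3=2.18, A4=1.64, A5=2.14
Highest average = 2.18 → A3.

A3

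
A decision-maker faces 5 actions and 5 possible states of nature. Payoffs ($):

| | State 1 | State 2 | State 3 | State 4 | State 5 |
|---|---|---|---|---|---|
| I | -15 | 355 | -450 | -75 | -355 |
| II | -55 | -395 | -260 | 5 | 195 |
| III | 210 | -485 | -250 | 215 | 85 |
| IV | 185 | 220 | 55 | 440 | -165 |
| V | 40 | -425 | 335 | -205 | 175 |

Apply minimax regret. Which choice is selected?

Column bests: State 1=210, State 2=355, State 3=335, State 4=440, State 5=195.
I regrets: 225, 0, 785, 515, 550 → max 785
II regrets: 265, 750, 595, 435, 0 → max 750
III regrets: 0, 840, 585, 225, 110 → max 840
IV regrets: 25, 135, 280, 0, 360 → max 360
V regrets: 170, 780, 0, 645, 20 → max 780
Smallest max regret = 360 → IV.

IV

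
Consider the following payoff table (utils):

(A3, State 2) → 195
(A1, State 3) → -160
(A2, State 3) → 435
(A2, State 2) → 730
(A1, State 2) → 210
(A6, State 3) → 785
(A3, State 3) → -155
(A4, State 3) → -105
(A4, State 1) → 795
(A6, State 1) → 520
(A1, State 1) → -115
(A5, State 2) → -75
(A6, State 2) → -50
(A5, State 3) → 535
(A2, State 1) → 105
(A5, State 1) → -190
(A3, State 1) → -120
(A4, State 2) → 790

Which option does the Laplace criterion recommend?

Row averages: A1=-65/3, A2=1270/3, A3=-80/3, A4=1480/3, A5=90, A6=1255/3
Highest average = 1480/3 → A4.

A4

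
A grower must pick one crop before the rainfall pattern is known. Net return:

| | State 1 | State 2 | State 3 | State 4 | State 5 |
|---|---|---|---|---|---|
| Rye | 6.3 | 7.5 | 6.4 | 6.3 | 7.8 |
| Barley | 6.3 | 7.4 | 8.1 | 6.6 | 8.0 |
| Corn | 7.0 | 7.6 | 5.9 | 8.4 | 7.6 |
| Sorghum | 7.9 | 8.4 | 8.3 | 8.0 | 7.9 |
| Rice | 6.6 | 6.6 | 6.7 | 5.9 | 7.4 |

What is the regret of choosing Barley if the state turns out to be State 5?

Best payoff under State 5 is 8.0.
Regret = 8.0 − 8.0 = 0.0.

0.0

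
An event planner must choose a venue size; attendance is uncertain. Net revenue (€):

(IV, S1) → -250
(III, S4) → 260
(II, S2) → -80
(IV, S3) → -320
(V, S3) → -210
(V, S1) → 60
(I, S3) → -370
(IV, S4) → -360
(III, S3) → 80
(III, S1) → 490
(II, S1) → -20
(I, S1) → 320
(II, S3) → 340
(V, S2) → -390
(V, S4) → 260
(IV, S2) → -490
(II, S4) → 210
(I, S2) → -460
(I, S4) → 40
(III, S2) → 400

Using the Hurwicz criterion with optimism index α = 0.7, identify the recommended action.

III

I: 0.7·320 + 0.3·(-460) = 86
II: 0.7·340 + 0.3·(-80) = 214
III: 0.7·490 + 0.3·80 = 367
IV: 0.7·(-250) + 0.3·(-490) = -322
V: 0.7·260 + 0.3·(-390) = 65
Highest Hurwicz score = 367 → III.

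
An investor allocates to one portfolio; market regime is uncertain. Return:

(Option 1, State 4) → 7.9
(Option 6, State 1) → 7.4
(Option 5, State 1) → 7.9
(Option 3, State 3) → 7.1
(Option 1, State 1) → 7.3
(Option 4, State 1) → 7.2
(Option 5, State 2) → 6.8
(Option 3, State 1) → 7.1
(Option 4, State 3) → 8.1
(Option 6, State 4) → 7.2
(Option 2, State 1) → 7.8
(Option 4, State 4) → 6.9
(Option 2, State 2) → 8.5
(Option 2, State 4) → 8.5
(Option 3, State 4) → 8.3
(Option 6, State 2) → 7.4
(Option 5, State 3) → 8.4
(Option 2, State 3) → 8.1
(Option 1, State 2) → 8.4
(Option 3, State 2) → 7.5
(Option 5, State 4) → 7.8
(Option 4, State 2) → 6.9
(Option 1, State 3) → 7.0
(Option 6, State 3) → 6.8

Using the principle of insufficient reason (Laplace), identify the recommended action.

Row averages: Option 1=7.65, Option 2=8.225, Option 3=7.5, Option 4=7.275, Option 5=7.725, Option 6=7.2
Highest average = 8.225 → Option 2.

Option 2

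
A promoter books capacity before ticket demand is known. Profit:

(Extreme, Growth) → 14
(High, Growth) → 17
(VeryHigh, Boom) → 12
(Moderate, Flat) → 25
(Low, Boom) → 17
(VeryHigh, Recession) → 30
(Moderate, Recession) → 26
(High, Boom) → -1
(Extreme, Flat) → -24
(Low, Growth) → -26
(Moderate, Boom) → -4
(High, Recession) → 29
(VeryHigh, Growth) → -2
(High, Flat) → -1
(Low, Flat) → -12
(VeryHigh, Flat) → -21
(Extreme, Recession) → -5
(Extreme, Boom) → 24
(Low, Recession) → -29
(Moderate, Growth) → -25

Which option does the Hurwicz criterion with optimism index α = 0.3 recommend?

Low: 0.3·17 + 0.7·(-29) = -15.2
Moderate: 0.3·26 + 0.7·(-25) = -9.7
High: 0.3·29 + 0.7·(-1) = 8
VeryHigh: 0.3·30 + 0.7·(-21) = -5.7
Extreme: 0.3·24 + 0.7·(-24) = -9.6
Highest Hurwicz score = 8 → High.

High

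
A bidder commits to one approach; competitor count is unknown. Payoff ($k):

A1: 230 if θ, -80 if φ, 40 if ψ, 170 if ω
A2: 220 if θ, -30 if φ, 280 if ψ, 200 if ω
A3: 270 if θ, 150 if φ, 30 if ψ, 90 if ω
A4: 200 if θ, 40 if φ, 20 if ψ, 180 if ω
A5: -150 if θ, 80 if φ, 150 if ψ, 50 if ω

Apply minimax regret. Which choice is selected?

A2

Column bests: θ=270, φ=150, ψ=280, ω=200.
A1 regrets: 40, 230, 240, 30 → max 240
A2 regrets: 50, 180, 0, 0 → max 180
A3 regrets: 0, 0, 250, 110 → max 250
A4 regrets: 70, 110, 260, 20 → max 260
A5 regrets: 420, 70, 130, 150 → max 420
Smallest max regret = 180 → A2.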